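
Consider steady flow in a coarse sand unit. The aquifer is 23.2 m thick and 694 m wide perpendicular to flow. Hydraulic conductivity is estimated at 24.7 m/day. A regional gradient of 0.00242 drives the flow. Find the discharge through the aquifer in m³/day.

962

Cross-sectional area A = 694 × 23.2 = 16101 m².
Hydraulic gradient i = 0.00242.
Darcy's law: Q = K · A · i = 24.70 × 16101 × 0.002420 = 962.4 m³/day.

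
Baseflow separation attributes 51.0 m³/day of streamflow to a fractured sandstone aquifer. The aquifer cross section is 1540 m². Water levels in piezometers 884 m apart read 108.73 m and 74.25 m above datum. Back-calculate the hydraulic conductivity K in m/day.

Hydraulic gradient i = (108.73 − 74.25) / 884 = 34.48 / 884 = 0.03900.
From Q = K·A·i, K = Q / (A·i) = 51.0 / (1540 × 0.03900) = 0.8491 m/day.

0.849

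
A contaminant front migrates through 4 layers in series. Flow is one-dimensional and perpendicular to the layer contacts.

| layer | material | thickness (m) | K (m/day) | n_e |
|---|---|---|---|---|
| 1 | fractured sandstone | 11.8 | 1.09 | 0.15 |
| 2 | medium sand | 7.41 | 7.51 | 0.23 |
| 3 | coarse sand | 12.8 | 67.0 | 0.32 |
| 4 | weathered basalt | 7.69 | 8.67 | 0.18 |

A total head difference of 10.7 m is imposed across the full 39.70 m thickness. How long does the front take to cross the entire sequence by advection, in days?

With flow normal to the layers, continuity requires the same specific discharge q through every layer.
Σ(b_i/K_i) = 11.8/1.09 + 7.41/7.51 + 12.8/67.0 + 7.69/8.67 = 12.89 d.
q = Δh / Σ(b_i/K_i) = 10.7 / 12.89 = 0.8301 m/day.
In each layer the seepage velocity is v_i = q/n_i, so the layer transit time is t_i = b_i·n_i / q:
  layer 1 (fractured sandstone): t_1 = 11.8 × 0.15 / 0.8301 = 2.132 d
  layer 2 (medium sand): t_2 = 7.41 × 0.23 / 0.8301 = 2.053 d
  layer 3 (coarse sand): t_3 = 12.8 × 0.32 / 0.8301 = 4.934 d
  layer 4 (weathered basalt): t_4 = 7.69 × 0.18 / 0.8301 = 1.668 d
Total t = Σ t_i = 10.79 days.

10.8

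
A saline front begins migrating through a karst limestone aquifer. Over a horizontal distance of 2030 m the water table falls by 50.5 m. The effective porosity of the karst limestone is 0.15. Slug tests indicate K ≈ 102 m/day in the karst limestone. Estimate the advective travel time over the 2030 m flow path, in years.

0.329

Hydraulic gradient i = Δh / L = 50.5 / 2030 = 0.02488.
Darcy flux q = K · i = 102.0 × 0.02488 = 2.537 m/day.
Seepage velocity v = q / n_e = 2.537 / 0.15 = 16.92 m/day.
Travel time t = L / v = 2030 / 16.92 = 120.0 days = 0.3286 years.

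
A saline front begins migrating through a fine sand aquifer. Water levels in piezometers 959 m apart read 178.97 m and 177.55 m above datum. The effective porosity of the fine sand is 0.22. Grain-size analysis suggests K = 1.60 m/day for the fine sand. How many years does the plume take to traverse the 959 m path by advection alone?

244

Hydraulic gradient i = (178.97 − 177.55) / 959 = 1.42 / 959 = 0.001481.
Darcy flux q = K · i = 1.600 × 0.001481 = 0.002369 m/day.
Seepage velocity v = q / n_e = 0.002369 / 0.22 = 0.01077 m/day.
Travel time t = L / v = 959 / 0.01077 = 89054 days = 243.8 years.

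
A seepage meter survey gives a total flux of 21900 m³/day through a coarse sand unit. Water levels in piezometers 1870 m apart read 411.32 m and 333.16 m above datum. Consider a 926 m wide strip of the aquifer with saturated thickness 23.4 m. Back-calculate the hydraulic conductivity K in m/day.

Cross-sectional area A = 926 × 23.4 = 21668 m².
Hydraulic gradient i = (411.32 − 333.16) / 1870 = 78.16 / 1870 = 0.04180.
From Q = K·A·i, K = Q / (A·i) = 21900 / (21668 × 0.04180) = 24.18 m/day.

24.2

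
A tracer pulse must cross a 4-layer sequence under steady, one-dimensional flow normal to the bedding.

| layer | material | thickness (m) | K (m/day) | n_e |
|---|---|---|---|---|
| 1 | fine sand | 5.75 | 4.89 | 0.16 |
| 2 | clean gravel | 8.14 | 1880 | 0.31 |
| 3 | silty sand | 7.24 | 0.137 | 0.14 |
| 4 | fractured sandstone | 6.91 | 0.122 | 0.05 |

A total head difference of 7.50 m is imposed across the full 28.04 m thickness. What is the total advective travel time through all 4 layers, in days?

70.9

With flow normal to the layers, continuity requires the same specific discharge q through every layer.
Σ(b_i/K_i) = 5.75/4.89 + 8.14/1880 + 7.24/0.137 + 6.91/0.122 = 110.7 d.
q = Δh / Σ(b_i/K_i) = 7.50 / 110.7 = 0.06777 m/day.
In each layer the seepage velocity is v_i = q/n_i, so the layer transit time is t_i = b_i·n_i / q:
  layer 1 (fine sand): t_1 = 5.75 × 0.16 / 0.06777 = 13.58 d
  layer 2 (clean gravel): t_2 = 8.14 × 0.31 / 0.06777 = 37.23 d
  layer 3 (silty sand): t_3 = 7.24 × 0.14 / 0.06777 = 14.96 d
  layer 4 (fractured sandstone): t_4 = 6.91 × 0.05 / 0.06777 = 5.098 d
Total t = Σ t_i = 70.86 days.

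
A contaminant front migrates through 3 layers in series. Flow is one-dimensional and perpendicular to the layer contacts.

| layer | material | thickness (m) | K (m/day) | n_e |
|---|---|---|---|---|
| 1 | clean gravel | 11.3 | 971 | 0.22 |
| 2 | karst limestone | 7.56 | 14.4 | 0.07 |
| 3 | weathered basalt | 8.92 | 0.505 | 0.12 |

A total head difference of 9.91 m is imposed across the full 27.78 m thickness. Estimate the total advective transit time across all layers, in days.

With flow normal to the layers, continuity requires the same specific discharge q through every layer.
Σ(b_i/K_i) = 11.3/971 + 7.56/14.4 + 8.92/0.505 = 18.20 d.
q = Δh / Σ(b_i/K_i) = 9.91 / 18.20 = 0.5445 m/day.
In each layer the seepage velocity is v_i = q/n_i, so the layer transit time is t_i = b_i·n_i / q:
  layer 1 (clean gravel): t_1 = 11.3 × 0.22 / 0.5445 = 4.566 d
  layer 2 (karst limestone): t_2 = 7.56 × 0.07 / 0.5445 = 0.9719 d
  layer 3 (weathered basalt): t_3 = 8.92 × 0.12 / 0.5445 = 1.966 d
Total t = Σ t_i = 7.503 days.

7.50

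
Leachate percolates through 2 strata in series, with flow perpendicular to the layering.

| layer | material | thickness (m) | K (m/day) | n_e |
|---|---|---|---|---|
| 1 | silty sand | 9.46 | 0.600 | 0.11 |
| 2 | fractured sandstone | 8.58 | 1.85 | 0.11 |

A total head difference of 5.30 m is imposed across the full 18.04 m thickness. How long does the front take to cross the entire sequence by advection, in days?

7.64

With flow normal to the layers, continuity requires the same specific discharge q through every layer.
Σ(b_i/K_i) = 9.46/0.600 + 8.58/1.85 = 20.40 d.
q = Δh / Σ(b_i/K_i) = 5.30 / 20.40 = 0.2597 m/day.
In each layer the seepage velocity is v_i = q/n_i, so the layer transit time is t_i = b_i·n_i / q:
  layer 1 (silty sand): t_1 = 9.46 × 0.11 / 0.2597 = 4.006 d
  layer 2 (fractured sandstone): t_2 = 8.58 × 0.11 / 0.2597 = 3.634 d
Total t = Σ t_i = 7.640 days.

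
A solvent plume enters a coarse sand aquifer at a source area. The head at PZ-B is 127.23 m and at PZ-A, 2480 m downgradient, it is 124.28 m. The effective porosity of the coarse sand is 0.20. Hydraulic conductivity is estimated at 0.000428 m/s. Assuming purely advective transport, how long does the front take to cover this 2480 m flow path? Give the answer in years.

30.9

Convert K: 0.000428 m/s × 86400 = 36.98 m/day.
Hydraulic gradient i = (127.23 − 124.28) / 2480 = 2.95 / 2480 = 0.001190.
Darcy flux q = K · i = 36.98 × 0.001190 = 0.04399 m/day.
Seepage velocity v = q / n_e = 0.04399 / 0.20 = 0.2199 m/day.
Travel time t = L / v = 2480 / 0.2199 = 11276 days = 30.87 years.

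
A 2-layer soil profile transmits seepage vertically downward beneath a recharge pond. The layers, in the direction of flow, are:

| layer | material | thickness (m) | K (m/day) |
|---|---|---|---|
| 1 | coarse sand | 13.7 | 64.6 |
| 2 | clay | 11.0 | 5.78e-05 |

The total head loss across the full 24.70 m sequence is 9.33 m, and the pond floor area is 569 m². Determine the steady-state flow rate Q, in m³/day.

Flow is perpendicular to layering, so the layers act in series and the equivalent K is the thickness-weighted harmonic mean.
Total thickness L = 13.7 + 11.0 = 24.70 m.
Σ(b_i/K_i) = 13.7/64.6 + 11.0/5.78e-05 = 1.903e+05 d.
K_eq = L / Σ(b_i/K_i) = 24.70 / 1.903e+05 = 0.0001298 m/day.
Q = K_eq · A · (Δh/L) = 0.0001298 × 569 × (9.33/24.70) = 0.02790 m³/day.

0.0279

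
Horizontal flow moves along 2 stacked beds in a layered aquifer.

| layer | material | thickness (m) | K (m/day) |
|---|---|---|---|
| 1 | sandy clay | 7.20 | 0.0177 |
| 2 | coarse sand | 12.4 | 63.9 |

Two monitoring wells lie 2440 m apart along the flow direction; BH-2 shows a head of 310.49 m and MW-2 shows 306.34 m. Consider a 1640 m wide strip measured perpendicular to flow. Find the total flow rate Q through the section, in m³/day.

Flow is parallel to layering, so each bed carries its own Darcy discharge and the transmissivities add.
Σ(K_i·b_i) = 0.0177×7.20 + 63.9×12.4 = 792.5 m²/day.
Hydraulic gradient i = (310.49 − 306.34) / 2440 = 4.15 / 2440 = 0.001701.
Q = Σ(K_i·b_i) · W · i = 792.5 × 1640 × 0.001701 = 2211 m³/day.

2210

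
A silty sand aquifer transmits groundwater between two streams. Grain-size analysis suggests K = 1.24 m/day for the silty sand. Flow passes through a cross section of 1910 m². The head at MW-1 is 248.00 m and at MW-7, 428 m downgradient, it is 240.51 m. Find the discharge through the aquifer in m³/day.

41.4

Hydraulic gradient i = (248.00 − 240.51) / 428 = 7.49 / 428 = 0.01750.
Darcy's law: Q = K · A · i = 1.240 × 1910 × 0.01750 = 41.45 m³/day.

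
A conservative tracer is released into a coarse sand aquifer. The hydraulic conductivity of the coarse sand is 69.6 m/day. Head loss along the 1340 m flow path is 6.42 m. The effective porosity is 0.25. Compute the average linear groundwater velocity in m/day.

1.33

Hydraulic gradient i = Δh / L = 6.42 / 1340 = 0.004791.
Darcy flux q = K · i = 69.60 × 0.004791 = 0.3335 m/day.
Seepage velocity v = q / n_e = 0.3335 / 0.25 = 1.334 m/day.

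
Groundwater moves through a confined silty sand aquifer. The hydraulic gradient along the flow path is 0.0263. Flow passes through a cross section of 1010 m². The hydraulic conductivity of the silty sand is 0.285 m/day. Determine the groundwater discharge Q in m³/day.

7.57

Hydraulic gradient i = 0.0263.
Darcy's law: Q = K · A · i = 0.2850 × 1010 × 0.02630 = 7.570 m³/day.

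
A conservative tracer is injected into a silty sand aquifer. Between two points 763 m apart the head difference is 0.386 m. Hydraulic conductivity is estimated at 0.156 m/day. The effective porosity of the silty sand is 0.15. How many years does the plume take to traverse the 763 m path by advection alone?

3970

Hydraulic gradient i = Δh / L = 0.386 / 763 = 0.0005059.
Darcy flux q = K · i = 0.1560 × 0.0005059 = 7.892e-05 m/day.
Seepage velocity v = q / n_e = 7.892e-05 / 0.15 = 0.0005261 m/day.
Travel time t = L / v = 763 / 0.0005261 = 1.450e+06 days = 3970 years.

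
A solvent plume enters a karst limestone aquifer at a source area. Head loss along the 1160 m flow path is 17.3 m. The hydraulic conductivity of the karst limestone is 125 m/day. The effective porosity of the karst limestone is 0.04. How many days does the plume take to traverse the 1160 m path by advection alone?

24.9

Hydraulic gradient i = Δh / L = 17.3 / 1160 = 0.01491.
Darcy flux q = K · i = 125.0 × 0.01491 = 1.864 m/day.
Seepage velocity v = q / n_e = 1.864 / 0.04 = 46.61 m/day.
Travel time t = L / v = 1160 / 46.61 = 24.89 days.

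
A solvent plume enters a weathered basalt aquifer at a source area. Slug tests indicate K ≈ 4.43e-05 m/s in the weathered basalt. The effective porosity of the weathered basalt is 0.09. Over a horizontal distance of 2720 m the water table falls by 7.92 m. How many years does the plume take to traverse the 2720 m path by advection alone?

Convert K: 4.43e-05 m/s × 86400 = 3.828 m/day.
Hydraulic gradient i = Δh / L = 7.92 / 2720 = 0.002912.
Darcy flux q = K · i = 3.828 × 0.002912 = 0.01114 m/day.
Seepage velocity v = q / n_e = 0.01114 / 0.09 = 0.1238 m/day.
Travel time t = L / v = 2720 / 0.1238 = 21965 days = 60.14 years.

60.1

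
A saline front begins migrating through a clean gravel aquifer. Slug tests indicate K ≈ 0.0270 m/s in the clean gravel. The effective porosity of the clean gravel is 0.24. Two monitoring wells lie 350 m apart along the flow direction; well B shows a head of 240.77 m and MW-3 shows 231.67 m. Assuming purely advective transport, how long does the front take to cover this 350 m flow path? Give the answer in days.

Convert K: 0.0270 m/s × 86400 = 2333 m/day.
Hydraulic gradient i = (240.77 − 231.67) / 350 = 9.1 / 350 = 0.02600.
Darcy flux q = K · i = 2333 × 0.02600 = 60.65 m/day.
Seepage velocity v = q / n_e = 60.65 / 0.24 = 252.7 m/day.
Travel time t = L / v = 350 / 252.7 = 1.385 days.

1.38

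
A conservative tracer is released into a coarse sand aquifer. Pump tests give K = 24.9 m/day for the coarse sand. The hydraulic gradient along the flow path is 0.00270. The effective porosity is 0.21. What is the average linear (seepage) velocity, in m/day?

0.320

Hydraulic gradient i = 0.00270.
Darcy flux q = K · i = 24.90 × 0.002700 = 0.06723 m/day.
Seepage velocity v = q / n_e = 0.06723 / 0.21 = 0.3201 m/day.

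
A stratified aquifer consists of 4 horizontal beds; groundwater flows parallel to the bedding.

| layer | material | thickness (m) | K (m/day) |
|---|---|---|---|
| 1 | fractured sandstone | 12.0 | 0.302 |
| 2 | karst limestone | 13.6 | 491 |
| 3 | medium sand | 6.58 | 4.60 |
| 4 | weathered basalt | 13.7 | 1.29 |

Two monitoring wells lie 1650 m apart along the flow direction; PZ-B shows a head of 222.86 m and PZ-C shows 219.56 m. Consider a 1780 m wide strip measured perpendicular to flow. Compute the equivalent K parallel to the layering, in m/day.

Flow is parallel to layering, so each bed carries its own Darcy discharge and the transmissivities add.
Σ(K_i·b_i) = 0.302×12.0 + 491×13.6 + 4.60×6.58 + 1.29×13.7 = 6729 m²/day.
Total thickness b = 45.88 m, so K_eq = Σ(K_i·b_i)/b = 146.7 m/day.

147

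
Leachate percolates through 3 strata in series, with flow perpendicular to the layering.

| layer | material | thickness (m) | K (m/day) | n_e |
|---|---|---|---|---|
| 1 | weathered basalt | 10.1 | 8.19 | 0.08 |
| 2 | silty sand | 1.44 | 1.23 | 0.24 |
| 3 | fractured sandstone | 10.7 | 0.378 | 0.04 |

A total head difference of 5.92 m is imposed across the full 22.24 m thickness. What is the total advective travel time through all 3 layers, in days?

8.20

With flow normal to the layers, continuity requires the same specific discharge q through every layer.
Σ(b_i/K_i) = 10.1/8.19 + 1.44/1.23 + 10.7/0.378 = 30.71 d.
q = Δh / Σ(b_i/K_i) = 5.92 / 30.71 = 0.1928 m/day.
In each layer the seepage velocity is v_i = q/n_i, so the layer transit time is t_i = b_i·n_i / q:
  layer 1 (weathered basalt): t_1 = 10.1 × 0.08 / 0.1928 = 4.192 d
  layer 2 (silty sand): t_2 = 1.44 × 0.24 / 0.1928 = 1.793 d
  layer 3 (fractured sandstone): t_3 = 10.7 × 0.04 / 0.1928 = 2.220 d
Total t = Σ t_i = 8.205 days.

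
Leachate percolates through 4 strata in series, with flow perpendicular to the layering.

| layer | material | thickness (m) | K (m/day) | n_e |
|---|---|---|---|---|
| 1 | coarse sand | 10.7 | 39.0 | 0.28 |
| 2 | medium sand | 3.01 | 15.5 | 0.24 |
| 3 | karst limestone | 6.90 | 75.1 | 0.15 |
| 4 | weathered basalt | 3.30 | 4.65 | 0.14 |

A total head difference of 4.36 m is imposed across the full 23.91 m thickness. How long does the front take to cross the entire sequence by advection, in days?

With flow normal to the layers, continuity requires the same specific discharge q through every layer.
Σ(b_i/K_i) = 10.7/39.0 + 3.01/15.5 + 6.90/75.1 + 3.30/4.65 = 1.270 d.
q = Δh / Σ(b_i/K_i) = 4.36 / 1.270 = 3.433 m/day.
In each layer the seepage velocity is v_i = q/n_i, so the layer transit time is t_i = b_i·n_i / q:
  layer 1 (coarse sand): t_1 = 10.7 × 0.28 / 3.433 = 0.8728 d
  layer 2 (medium sand): t_2 = 3.01 × 0.24 / 3.433 = 0.2104 d
  layer 3 (karst limestone): t_3 = 6.90 × 0.15 / 3.433 = 0.3015 d
  layer 4 (weathered basalt): t_4 = 3.30 × 0.14 / 3.433 = 0.1346 d
Total t = Σ t_i = 1.519 days.

1.52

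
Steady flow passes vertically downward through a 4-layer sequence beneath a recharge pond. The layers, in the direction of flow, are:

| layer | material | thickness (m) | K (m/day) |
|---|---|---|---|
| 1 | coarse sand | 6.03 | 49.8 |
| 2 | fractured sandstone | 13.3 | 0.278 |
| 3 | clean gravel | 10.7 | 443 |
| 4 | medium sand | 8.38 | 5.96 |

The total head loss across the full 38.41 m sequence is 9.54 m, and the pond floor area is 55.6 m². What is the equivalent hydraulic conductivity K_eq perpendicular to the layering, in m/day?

0.778

Flow is perpendicular to layering, so the layers act in series and the equivalent K is the thickness-weighted harmonic mean.
Total thickness L = 6.03 + 13.3 + 10.7 + 8.38 = 38.41 m.
Σ(b_i/K_i) = 6.03/49.8 + 13.3/0.278 + 10.7/443 + 8.38/5.96 = 49.39 d.
K_eq = L / Σ(b_i/K_i) = 38.41 / 49.39 = 0.7776 m/day.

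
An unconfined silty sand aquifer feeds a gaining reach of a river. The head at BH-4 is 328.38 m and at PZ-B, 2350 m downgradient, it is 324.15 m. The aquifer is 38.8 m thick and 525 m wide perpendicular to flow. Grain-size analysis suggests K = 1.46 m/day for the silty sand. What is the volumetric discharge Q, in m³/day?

53.5

Cross-sectional area A = 525 × 38.8 = 20370 m².
Hydraulic gradient i = (328.38 − 324.15) / 2350 = 4.23 / 2350 = 0.001800.
Darcy's law: Q = K · A · i = 1.460 × 20370 × 0.001800 = 53.53 m³/day.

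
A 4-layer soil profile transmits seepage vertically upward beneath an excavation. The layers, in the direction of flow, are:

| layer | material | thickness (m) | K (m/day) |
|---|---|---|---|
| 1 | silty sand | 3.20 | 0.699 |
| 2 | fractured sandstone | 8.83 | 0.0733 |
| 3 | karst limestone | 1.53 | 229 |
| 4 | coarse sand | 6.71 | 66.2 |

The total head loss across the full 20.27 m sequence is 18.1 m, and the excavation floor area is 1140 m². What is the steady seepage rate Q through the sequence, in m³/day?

165

Flow is perpendicular to layering, so the layers act in series and the equivalent K is the thickness-weighted harmonic mean.
Total thickness L = 3.20 + 8.83 + 1.53 + 6.71 = 20.27 m.
Σ(b_i/K_i) = 3.20/0.699 + 8.83/0.0733 + 1.53/229 + 6.71/66.2 = 125.1 d.
K_eq = L / Σ(b_i/K_i) = 20.27 / 125.1 = 0.1620 m/day.
Q = K_eq · A · (Δh/L) = 0.1620 × 1140 × (18.1/20.27) = 164.9 m³/day.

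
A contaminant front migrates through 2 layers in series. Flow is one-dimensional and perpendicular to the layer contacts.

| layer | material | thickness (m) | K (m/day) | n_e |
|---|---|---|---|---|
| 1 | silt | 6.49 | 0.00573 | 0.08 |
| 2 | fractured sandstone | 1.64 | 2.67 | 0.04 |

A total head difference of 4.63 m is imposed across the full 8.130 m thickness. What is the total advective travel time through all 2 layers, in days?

With flow normal to the layers, continuity requires the same specific discharge q through every layer.
Σ(b_i/K_i) = 6.49/0.00573 + 1.64/2.67 = 1133 d.
q = Δh / Σ(b_i/K_i) = 4.63 / 1133 = 0.004086 m/day.
In each layer the seepage velocity is v_i = q/n_i, so the layer transit time is t_i = b_i·n_i / q:
  layer 1 (silt): t_1 = 6.49 × 0.08 / 0.004086 = 127.1 d
  layer 2 (fractured sandstone): t_2 = 1.64 × 0.04 / 0.004086 = 16.06 d
Total t = Σ t_i = 143.1 days.

143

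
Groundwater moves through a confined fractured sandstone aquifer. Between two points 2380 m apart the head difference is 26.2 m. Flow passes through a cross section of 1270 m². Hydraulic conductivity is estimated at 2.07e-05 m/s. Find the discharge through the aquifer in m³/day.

25.0

Convert K: 2.07e-05 m/s × 86400 = 1.788 m/day.
Hydraulic gradient i = Δh / L = 26.2 / 2380 = 0.01101.
Darcy's law: Q = K · A · i = 1.788 × 1270 × 0.01101 = 25.00 m³/day.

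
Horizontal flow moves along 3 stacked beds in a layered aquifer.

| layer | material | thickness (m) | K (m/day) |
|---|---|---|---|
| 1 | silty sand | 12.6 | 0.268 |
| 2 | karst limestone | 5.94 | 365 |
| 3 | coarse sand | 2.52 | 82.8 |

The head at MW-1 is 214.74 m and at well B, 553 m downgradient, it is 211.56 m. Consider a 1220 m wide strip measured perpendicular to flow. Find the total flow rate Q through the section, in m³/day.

16700

Flow is parallel to layering, so each bed carries its own Darcy discharge and the transmissivities add.
Σ(K_i·b_i) = 0.268×12.6 + 365×5.94 + 82.8×2.52 = 2380 m²/day.
Hydraulic gradient i = (214.74 − 211.56) / 553 = 3.18 / 553 = 0.005750.
Q = Σ(K_i·b_i) · W · i = 2380 × 1220 × 0.005750 = 16698 m³/day.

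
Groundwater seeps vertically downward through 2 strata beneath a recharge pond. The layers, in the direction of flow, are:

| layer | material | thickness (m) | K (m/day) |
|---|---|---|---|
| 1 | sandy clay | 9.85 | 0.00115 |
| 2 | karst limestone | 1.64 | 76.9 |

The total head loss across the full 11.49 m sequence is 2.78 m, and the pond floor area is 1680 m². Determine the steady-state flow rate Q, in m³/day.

0.545

Flow is perpendicular to layering, so the layers act in series and the equivalent K is the thickness-weighted harmonic mean.
Total thickness L = 9.85 + 1.64 = 11.49 m.
Σ(b_i/K_i) = 9.85/0.00115 + 1.64/76.9 = 8565 d.
K_eq = L / Σ(b_i/K_i) = 11.49 / 8565 = 0.001341 m/day.
Q = K_eq · A · (Δh/L) = 0.001341 × 1680 × (2.78/11.49) = 0.5453 m³/day.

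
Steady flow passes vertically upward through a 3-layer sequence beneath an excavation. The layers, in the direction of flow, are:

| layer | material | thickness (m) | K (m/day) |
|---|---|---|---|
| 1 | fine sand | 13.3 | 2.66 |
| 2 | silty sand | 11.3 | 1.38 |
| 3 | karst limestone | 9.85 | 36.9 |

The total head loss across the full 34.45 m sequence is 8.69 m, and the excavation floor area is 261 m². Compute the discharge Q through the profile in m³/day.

Flow is perpendicular to layering, so the layers act in series and the equivalent K is the thickness-weighted harmonic mean.
Total thickness L = 13.3 + 11.3 + 9.85 = 34.45 m.
Σ(b_i/K_i) = 13.3/2.66 + 11.3/1.38 + 9.85/36.9 = 13.46 d.
K_eq = L / Σ(b_i/K_i) = 34.45 / 13.46 = 2.560 m/day.
Q = K_eq · A · (Δh/L) = 2.560 × 261 × (8.69/34.45) = 168.6 m³/day.

169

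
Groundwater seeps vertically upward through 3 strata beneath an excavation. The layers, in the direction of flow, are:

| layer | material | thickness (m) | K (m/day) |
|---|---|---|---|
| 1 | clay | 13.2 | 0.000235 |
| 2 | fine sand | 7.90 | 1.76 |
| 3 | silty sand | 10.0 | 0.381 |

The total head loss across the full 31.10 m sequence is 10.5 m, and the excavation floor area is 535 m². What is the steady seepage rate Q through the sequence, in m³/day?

Flow is perpendicular to layering, so the layers act in series and the equivalent K is the thickness-weighted harmonic mean.
Total thickness L = 13.2 + 7.90 + 10.0 = 31.10 m.
Σ(b_i/K_i) = 13.2/0.000235 + 7.90/1.76 + 10.0/0.381 = 56201 d.
K_eq = L / Σ(b_i/K_i) = 31.10 / 56201 = 0.0005534 m/day.
Q = K_eq · A · (Δh/L) = 0.0005534 × 535 × (10.5/31.10) = 0.09995 m³/day.

0.100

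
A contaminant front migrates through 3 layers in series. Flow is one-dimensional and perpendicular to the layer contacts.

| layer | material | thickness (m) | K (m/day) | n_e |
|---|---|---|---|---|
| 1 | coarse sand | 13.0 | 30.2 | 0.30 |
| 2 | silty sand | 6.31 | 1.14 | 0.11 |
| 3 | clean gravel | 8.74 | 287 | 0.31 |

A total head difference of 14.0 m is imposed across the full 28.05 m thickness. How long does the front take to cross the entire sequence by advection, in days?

With flow normal to the layers, continuity requires the same specific discharge q through every layer.
Σ(b_i/K_i) = 13.0/30.2 + 6.31/1.14 + 8.74/287 = 5.996 d.
q = Δh / Σ(b_i/K_i) = 14.0 / 5.996 = 2.335 m/day.
In each layer the seepage velocity is v_i = q/n_i, so the layer transit time is t_i = b_i·n_i / q:
  layer 1 (coarse sand): t_1 = 13.0 × 0.30 / 2.335 = 1.670 d
  layer 2 (silty sand): t_2 = 6.31 × 0.11 / 2.335 = 0.2973 d
  layer 3 (clean gravel): t_3 = 8.74 × 0.31 / 2.335 = 1.160 d
Total t = Σ t_i = 3.128 days.

3.13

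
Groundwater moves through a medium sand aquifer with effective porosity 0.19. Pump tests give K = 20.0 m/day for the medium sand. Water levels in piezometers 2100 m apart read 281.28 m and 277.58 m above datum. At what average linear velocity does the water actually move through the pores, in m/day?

0.185

Hydraulic gradient i = (281.28 − 277.58) / 2100 = 3.7 / 2100 = 0.001762.
Darcy flux q = K · i = 20.00 × 0.001762 = 0.03524 m/day.
Seepage velocity v = q / n_e = 0.03524 / 0.19 = 0.1855 m/day.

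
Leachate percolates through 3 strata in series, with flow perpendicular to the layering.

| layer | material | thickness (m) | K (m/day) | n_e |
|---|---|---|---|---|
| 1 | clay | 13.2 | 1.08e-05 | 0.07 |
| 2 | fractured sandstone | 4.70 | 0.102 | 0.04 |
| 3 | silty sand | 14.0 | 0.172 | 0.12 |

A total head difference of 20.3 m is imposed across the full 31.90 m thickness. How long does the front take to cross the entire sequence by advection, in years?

With flow normal to the layers, continuity requires the same specific discharge q through every layer.
Σ(b_i/K_i) = 13.2/1.08e-05 + 4.70/0.102 + 14.0/0.172 = 1.222e+06 d.
q = Δh / Σ(b_i/K_i) = 20.3 / 1.222e+06 = 1.661e-05 m/day.
In each layer the seepage velocity is v_i = q/n_i, so the layer transit time is t_i = b_i·n_i / q:
  layer 1 (clay): t_1 = 13.2 × 0.07 / 1.661e-05 = 55638 d
  layer 2 (fractured sandstone): t_2 = 4.70 × 0.04 / 1.661e-05 = 11320 d
  layer 3 (silty sand): t_3 = 14.0 × 0.12 / 1.661e-05 = 1.012e+05 d
Total t = Σ t_i = 1.681e+05 days = 460.3 years.

460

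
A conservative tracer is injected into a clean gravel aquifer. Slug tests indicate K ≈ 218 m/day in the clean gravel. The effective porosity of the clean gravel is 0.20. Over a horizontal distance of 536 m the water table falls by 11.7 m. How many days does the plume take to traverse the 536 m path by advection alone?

22.5

Hydraulic gradient i = Δh / L = 11.7 / 536 = 0.02183.
Darcy flux q = K · i = 218.0 × 0.02183 = 4.759 m/day.
Seepage velocity v = q / n_e = 4.759 / 0.20 = 23.79 m/day.
Travel time t = L / v = 536 / 23.79 = 22.53 days.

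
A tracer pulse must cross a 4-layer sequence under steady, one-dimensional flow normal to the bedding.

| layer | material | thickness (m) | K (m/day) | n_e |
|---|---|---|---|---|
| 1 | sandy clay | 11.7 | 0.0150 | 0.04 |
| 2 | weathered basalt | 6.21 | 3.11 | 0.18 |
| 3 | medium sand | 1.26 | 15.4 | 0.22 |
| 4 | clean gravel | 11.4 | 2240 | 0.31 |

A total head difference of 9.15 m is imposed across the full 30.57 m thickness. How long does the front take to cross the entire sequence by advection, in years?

1.26

With flow normal to the layers, continuity requires the same specific discharge q through every layer.
Σ(b_i/K_i) = 11.7/0.0150 + 6.21/3.11 + 1.26/15.4 + 11.4/2240 = 782.1 d.
q = Δh / Σ(b_i/K_i) = 9.15 / 782.1 = 0.01170 m/day.
In each layer the seepage velocity is v_i = q/n_i, so the layer transit time is t_i = b_i·n_i / q:
  layer 1 (sandy clay): t_1 = 11.7 × 0.04 / 0.01170 = 40.00 d
  layer 2 (weathered basalt): t_2 = 6.21 × 0.18 / 0.01170 = 95.54 d
  layer 3 (medium sand): t_3 = 1.26 × 0.22 / 0.01170 = 23.69 d
  layer 4 (clean gravel): t_4 = 11.4 × 0.31 / 0.01170 = 302.1 d
Total t = Σ t_i = 461.3 days = 1.263 years.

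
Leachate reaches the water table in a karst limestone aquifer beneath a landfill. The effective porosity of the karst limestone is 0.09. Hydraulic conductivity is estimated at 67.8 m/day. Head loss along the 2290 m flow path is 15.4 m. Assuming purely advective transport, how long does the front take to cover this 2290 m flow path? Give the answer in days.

452

Hydraulic gradient i = Δh / L = 15.4 / 2290 = 0.006725.
Darcy flux q = K · i = 67.80 × 0.006725 = 0.4559 m/day.
Seepage velocity v = q / n_e = 0.4559 / 0.09 = 5.066 m/day.
Travel time t = L / v = 2290 / 5.066 = 452.0 days.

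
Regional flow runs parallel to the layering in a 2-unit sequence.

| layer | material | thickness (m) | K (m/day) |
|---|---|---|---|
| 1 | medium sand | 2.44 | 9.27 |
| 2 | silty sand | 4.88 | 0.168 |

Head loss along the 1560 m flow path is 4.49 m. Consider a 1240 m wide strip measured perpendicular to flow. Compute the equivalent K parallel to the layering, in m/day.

Flow is parallel to layering, so each bed carries its own Darcy discharge and the transmissivities add.
Σ(K_i·b_i) = 9.27×2.44 + 0.168×4.88 = 23.44 m²/day.
Total thickness b = 7.320 m, so K_eq = Σ(K_i·b_i)/b = 3.202 m/day.

3.20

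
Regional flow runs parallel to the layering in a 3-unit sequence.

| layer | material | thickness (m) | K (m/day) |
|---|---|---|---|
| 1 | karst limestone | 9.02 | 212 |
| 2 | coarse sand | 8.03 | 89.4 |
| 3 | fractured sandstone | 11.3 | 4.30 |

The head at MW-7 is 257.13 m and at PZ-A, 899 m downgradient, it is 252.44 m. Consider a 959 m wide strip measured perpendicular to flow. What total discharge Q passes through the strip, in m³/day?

Flow is parallel to layering, so each bed carries its own Darcy discharge and the transmissivities add.
Σ(K_i·b_i) = 212×9.02 + 89.4×8.03 + 4.30×11.3 = 2679 m²/day.
Hydraulic gradient i = (257.13 − 252.44) / 899 = 4.69 / 899 = 0.005217.
Q = Σ(K_i·b_i) · W · i = 2679 × 959 × 0.005217 = 13402 m³/day.

13400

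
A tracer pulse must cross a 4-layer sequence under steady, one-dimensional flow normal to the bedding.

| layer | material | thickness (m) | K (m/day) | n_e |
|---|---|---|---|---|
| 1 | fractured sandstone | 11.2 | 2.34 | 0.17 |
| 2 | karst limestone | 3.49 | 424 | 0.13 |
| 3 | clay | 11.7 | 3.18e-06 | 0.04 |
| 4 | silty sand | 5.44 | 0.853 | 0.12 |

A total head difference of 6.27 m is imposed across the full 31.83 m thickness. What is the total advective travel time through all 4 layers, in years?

With flow normal to the layers, continuity requires the same specific discharge q through every layer.
Σ(b_i/K_i) = 11.2/2.34 + 3.49/424 + 11.7/3.18e-06 + 5.44/0.853 = 3.679e+06 d.
q = Δh / Σ(b_i/K_i) = 6.27 / 3.679e+06 = 1.704e-06 m/day.
In each layer the seepage velocity is v_i = q/n_i, so the layer transit time is t_i = b_i·n_i / q:
  layer 1 (fractured sandstone): t_1 = 11.2 × 0.17 / 1.704e-06 = 1.117e+06 d
  layer 2 (karst limestone): t_2 = 3.49 × 0.13 / 1.704e-06 = 2.662e+05 d
  layer 3 (clay): t_3 = 11.7 × 0.04 / 1.704e-06 = 2.746e+05 d
  layer 4 (silty sand): t_4 = 5.44 × 0.12 / 1.704e-06 = 3.831e+05 d
Total t = Σ t_i = 2.041e+06 days = 5588 years.

5590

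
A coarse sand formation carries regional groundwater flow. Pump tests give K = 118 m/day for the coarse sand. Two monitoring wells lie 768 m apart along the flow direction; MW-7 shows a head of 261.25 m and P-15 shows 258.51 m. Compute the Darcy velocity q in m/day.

Hydraulic gradient i = (261.25 − 258.51) / 768 = 2.74 / 768 = 0.003568.
Specific discharge q = K · i = 118.0 × 0.003568 = 0.4210 m/day.

0.421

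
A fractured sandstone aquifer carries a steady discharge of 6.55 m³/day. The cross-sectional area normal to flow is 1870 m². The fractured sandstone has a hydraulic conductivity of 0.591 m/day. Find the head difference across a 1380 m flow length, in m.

8.18

From Q = K·A·i, i = Q / (K·A) = 6.55 / (0.5910 × 1870) = 0.005927.
Head loss Δh = i · L = 0.005927 × 1380 = 8.179 m.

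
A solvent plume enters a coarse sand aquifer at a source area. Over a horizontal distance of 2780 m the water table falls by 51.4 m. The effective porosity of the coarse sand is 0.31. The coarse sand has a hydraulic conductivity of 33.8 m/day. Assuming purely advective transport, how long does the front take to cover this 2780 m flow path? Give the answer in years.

Hydraulic gradient i = Δh / L = 51.4 / 2780 = 0.01849.
Darcy flux q = K · i = 33.80 × 0.01849 = 0.6249 m/day.
Seepage velocity v = q / n_e = 0.6249 / 0.31 = 2.016 m/day.
Travel time t = L / v = 2780 / 2.016 = 1379 days = 3.776 years.

3.78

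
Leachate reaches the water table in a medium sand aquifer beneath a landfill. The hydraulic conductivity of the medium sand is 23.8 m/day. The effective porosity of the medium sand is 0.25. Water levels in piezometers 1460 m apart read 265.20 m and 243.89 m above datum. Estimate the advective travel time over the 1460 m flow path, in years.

2.88

Hydraulic gradient i = (265.20 − 243.89) / 1460 = 21.31 / 1460 = 0.01460.
Darcy flux q = K · i = 23.80 × 0.01460 = 0.3474 m/day.
Seepage velocity v = q / n_e = 0.3474 / 0.25 = 1.390 m/day.
Travel time t = L / v = 1460 / 1.390 = 1051 days = 2.877 years.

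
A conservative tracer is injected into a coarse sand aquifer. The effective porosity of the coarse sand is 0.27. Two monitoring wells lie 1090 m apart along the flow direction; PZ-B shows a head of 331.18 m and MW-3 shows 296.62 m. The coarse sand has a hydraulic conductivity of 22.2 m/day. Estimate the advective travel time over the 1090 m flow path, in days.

418

Hydraulic gradient i = (331.18 − 296.62) / 1090 = 34.56 / 1090 = 0.03171.
Darcy flux q = K · i = 22.20 × 0.03171 = 0.7039 m/day.
Seepage velocity v = q / n_e = 0.7039 / 0.27 = 2.607 m/day.
Travel time t = L / v = 1090 / 2.607 = 418.1 days.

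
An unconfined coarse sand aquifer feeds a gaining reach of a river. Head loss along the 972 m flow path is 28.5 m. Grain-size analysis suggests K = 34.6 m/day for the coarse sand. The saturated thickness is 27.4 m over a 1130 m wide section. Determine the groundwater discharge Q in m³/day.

Cross-sectional area A = 1130 × 27.4 = 30962 m².
Hydraulic gradient i = Δh / L = 28.5 / 972 = 0.02932.
Darcy's law: Q = K · A · i = 34.60 × 30962 × 0.02932 = 31411 m³/day.

31400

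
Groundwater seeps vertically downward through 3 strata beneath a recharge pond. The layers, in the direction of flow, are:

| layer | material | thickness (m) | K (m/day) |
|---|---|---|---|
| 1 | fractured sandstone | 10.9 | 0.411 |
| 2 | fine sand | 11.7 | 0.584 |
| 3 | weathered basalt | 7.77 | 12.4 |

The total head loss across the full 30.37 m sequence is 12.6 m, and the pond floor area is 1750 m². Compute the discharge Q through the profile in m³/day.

467

Flow is perpendicular to layering, so the layers act in series and the equivalent K is the thickness-weighted harmonic mean.
Total thickness L = 10.9 + 11.7 + 7.77 = 30.37 m.
Σ(b_i/K_i) = 10.9/0.411 + 11.7/0.584 + 7.77/12.4 = 47.18 d.
K_eq = L / Σ(b_i/K_i) = 30.37 / 47.18 = 0.6437 m/day.
Q = K_eq · A · (Δh/L) = 0.6437 × 1750 × (12.6/30.37) = 467.3 m³/day.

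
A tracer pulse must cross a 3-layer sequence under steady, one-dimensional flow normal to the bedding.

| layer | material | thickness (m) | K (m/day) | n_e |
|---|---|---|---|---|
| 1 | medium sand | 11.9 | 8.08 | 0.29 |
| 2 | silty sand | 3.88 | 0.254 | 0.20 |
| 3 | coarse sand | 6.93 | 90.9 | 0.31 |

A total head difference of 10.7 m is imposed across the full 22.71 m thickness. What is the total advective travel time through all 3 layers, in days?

With flow normal to the layers, continuity requires the same specific discharge q through every layer.
Σ(b_i/K_i) = 11.9/8.08 + 3.88/0.254 + 6.93/90.9 = 16.82 d.
q = Δh / Σ(b_i/K_i) = 10.7 / 16.82 = 0.6360 m/day.
In each layer the seepage velocity is v_i = q/n_i, so the layer transit time is t_i = b_i·n_i / q:
  layer 1 (medium sand): t_1 = 11.9 × 0.29 / 0.6360 = 5.426 d
  layer 2 (silty sand): t_2 = 3.88 × 0.20 / 0.6360 = 1.220 d
  layer 3 (coarse sand): t_3 = 6.93 × 0.31 / 0.6360 = 3.378 d
Total t = Σ t_i = 10.02 days.

10.0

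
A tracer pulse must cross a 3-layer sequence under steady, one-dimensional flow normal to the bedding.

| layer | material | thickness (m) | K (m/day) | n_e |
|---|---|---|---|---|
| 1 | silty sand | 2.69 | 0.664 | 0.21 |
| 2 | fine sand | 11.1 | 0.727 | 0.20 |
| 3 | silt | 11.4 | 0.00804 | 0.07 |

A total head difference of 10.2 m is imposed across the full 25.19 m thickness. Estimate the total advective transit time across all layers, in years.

With flow normal to the layers, continuity requires the same specific discharge q through every layer.
Σ(b_i/K_i) = 2.69/0.664 + 11.1/0.727 + 11.4/0.00804 = 1437 d.
q = Δh / Σ(b_i/K_i) = 10.2 / 1437 = 0.007097 m/day.
In each layer the seepage velocity is v_i = q/n_i, so the layer transit time is t_i = b_i·n_i / q:
  layer 1 (silty sand): t_1 = 2.69 × 0.21 / 0.007097 = 79.60 d
  layer 2 (fine sand): t_2 = 11.1 × 0.20 / 0.007097 = 312.8 d
  layer 3 (silt): t_3 = 11.4 × 0.07 / 0.007097 = 112.4 d
Total t = Σ t_i = 504.8 days = 1.382 years.

1.38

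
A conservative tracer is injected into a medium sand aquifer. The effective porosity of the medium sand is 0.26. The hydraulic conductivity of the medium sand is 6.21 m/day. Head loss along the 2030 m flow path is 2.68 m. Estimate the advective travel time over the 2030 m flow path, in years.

176

Hydraulic gradient i = Δh / L = 2.68 / 2030 = 0.001320.
Darcy flux q = K · i = 6.210 × 0.001320 = 0.008198 m/day.
Seepage velocity v = q / n_e = 0.008198 / 0.26 = 0.03153 m/day.
Travel time t = L / v = 2030 / 0.03153 = 64378 days = 176.3 years.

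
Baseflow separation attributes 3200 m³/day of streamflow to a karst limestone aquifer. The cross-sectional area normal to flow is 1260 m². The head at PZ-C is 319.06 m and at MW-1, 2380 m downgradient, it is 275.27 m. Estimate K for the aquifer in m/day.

Hydraulic gradient i = (319.06 − 275.27) / 2380 = 43.79 / 2380 = 0.01840.
From Q = K·A·i, K = Q / (A·i) = 3200 / (1260 × 0.01840) = 138.0 m/day.

138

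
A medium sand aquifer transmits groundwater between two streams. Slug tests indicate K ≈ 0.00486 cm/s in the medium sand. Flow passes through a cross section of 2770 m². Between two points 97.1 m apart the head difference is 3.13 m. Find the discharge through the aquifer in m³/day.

Convert K: 0.00486 cm/s × 864 = 4.199 m/day.
Hydraulic gradient i = Δh / L = 3.13 / 97.1 = 0.03223.
Darcy's law: Q = K · A · i = 4.199 × 2770 × 0.03223 = 374.9 m³/day.

375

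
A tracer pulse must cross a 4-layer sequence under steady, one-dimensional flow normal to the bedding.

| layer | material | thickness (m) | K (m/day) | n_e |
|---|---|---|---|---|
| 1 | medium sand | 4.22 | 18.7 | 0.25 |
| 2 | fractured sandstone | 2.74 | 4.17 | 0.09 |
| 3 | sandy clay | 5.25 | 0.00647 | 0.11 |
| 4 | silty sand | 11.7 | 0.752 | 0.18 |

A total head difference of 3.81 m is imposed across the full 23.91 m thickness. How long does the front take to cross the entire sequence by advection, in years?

2.37

With flow normal to the layers, continuity requires the same specific discharge q through every layer.
Σ(b_i/K_i) = 4.22/18.7 + 2.74/4.17 + 5.25/0.00647 + 11.7/0.752 = 827.9 d.
q = Δh / Σ(b_i/K_i) = 3.81 / 827.9 = 0.004602 m/day.
In each layer the seepage velocity is v_i = q/n_i, so the layer transit time is t_i = b_i·n_i / q:
  layer 1 (medium sand): t_1 = 4.22 × 0.25 / 0.004602 = 229.2 d
  layer 2 (fractured sandstone): t_2 = 2.74 × 0.09 / 0.004602 = 53.58 d
  layer 3 (sandy clay): t_3 = 5.25 × 0.11 / 0.004602 = 125.5 d
  layer 4 (silty sand): t_4 = 11.7 × 0.18 / 0.004602 = 457.6 d
Total t = Σ t_i = 865.9 days = 2.371 years.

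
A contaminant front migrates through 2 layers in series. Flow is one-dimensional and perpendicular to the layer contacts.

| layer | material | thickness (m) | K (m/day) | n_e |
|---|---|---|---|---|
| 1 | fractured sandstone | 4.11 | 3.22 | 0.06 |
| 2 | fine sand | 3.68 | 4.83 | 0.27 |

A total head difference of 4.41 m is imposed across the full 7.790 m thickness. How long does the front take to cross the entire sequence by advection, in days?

With flow normal to the layers, continuity requires the same specific discharge q through every layer.
Σ(b_i/K_i) = 4.11/3.22 + 3.68/4.83 = 2.038 d.
q = Δh / Σ(b_i/K_i) = 4.41 / 2.038 = 2.164 m/day.
In each layer the seepage velocity is v_i = q/n_i, so the layer transit time is t_i = b_i·n_i / q:
  layer 1 (fractured sandstone): t_1 = 4.11 × 0.06 / 2.164 = 0.1140 d
  layer 2 (fine sand): t_2 = 3.68 × 0.27 / 2.164 = 0.4592 d
Total t = Σ t_i = 0.5732 days.

0.573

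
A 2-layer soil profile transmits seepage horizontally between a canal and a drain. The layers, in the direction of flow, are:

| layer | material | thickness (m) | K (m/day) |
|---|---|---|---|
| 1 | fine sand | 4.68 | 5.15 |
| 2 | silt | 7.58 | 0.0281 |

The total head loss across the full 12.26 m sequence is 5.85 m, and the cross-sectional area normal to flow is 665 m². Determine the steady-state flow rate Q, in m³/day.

14.4

Flow is perpendicular to layering, so the layers act in series and the equivalent K is the thickness-weighted harmonic mean.
Total thickness L = 4.68 + 7.58 = 12.26 m.
Σ(b_i/K_i) = 4.68/5.15 + 7.58/0.0281 = 270.7 d.
K_eq = L / Σ(b_i/K_i) = 12.26 / 270.7 = 0.04530 m/day.
Q = K_eq · A · (Δh/L) = 0.04530 × 665 × (5.85/12.26) = 14.37 m³/day.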